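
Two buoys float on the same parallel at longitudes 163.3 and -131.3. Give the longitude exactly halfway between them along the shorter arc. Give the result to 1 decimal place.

-164.0°

Signed shortest Δλ from +163.3° to -131.3° is +65.4°.
Midpoint longitude = +163.3° + (+65.4°)/2 = +163.3° + 32.7° = +196.0°.
Normalise into (−180°, 180°]: -164.0°.
(The naïve average (+163.3 + -131.3)/2 = 16.0° is on the wrong side of the globe.)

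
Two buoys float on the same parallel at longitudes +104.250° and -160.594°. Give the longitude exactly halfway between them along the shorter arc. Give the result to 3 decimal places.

Signed shortest Δλ from +104.250° to -160.594° is +95.156°.
Midpoint longitude = +104.250° + (+95.156°)/2 = +104.250° + 47.578° = +151.828°.
(The naïve average (+104.250 + -160.594)/2 = -28.172° is on the wrong side of the globe.)

+151.828°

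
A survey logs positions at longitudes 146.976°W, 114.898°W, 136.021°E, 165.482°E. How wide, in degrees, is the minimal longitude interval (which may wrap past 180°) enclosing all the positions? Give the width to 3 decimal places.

109.081°

Sort the longitudes: -146.976°, -114.898°, +136.021°, +165.482°.
Eastward gaps between consecutive values (wrapping around): 32.078°, 250.919°, 29.461°, 47.542°.
Largest gap = 250.919° ⇒ minimal covering band is its complement: 360° − 250.919° = 109.081°.
Band runs from +136.021° eastward to -114.898°, crossing the antimeridian.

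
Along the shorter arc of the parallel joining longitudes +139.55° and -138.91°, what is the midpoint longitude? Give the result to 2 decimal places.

Signed shortest Δλ from +139.55° to -138.91° is +81.54°.
Midpoint longitude = +139.55° + (+81.54°)/2 = +139.55° + 40.77° = +180.32°.
Normalise into (−180°, 180°]: -179.68°.
(The naïve average (+139.55 + -138.91)/2 = 0.32° is on the wrong side of the globe.)

-179.68°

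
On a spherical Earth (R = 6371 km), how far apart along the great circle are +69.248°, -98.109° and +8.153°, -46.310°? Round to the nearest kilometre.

7733 km

Δλ = -46.310 − -98.109 = 51.799°.
Δφ = 8.153 − 69.248 = -61.095°.
a = sin²(Δφ/2) + cos φ₁ · cos φ₂ · sin²(Δλ/2) = 0.325238.
c = 2·atan2(√a, √(1−a)) = 1.21373 rad → d = 6371·c ≈ 7732.70 km.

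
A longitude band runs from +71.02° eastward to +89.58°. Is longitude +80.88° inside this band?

Yes

Band width going east from +71.02° to +89.58°: ((89.58 − 71.02) mod 360) = 18.56°.
Offset of +80.88° east of the west edge: ((80.88 − 71.02) mod 360) = 9.86°.
9.86° ≤ 18.56° ⇒ inside.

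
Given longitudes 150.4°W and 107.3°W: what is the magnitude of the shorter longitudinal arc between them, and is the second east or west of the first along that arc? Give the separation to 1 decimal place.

Raw difference: -107.3 − -150.4 = 43.1°.
Normalise into (−180°, 180°]: 43.1° stays 43.1°.
Positive ⇒ the second point lies to the east; separation 43.1°.

43.1° east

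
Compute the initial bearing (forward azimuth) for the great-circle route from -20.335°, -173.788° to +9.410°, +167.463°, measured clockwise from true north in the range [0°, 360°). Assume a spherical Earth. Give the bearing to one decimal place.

Δλ = 167.463 − -173.788 = 341.251°; wrapped into (−180°, 180°]: -18.749°.
θ = atan2( sin Δλ · cos φ₂ , cos φ₁ · sin φ₂ − sin φ₁ · cos φ₂ · cos Δλ )
  = atan2(-0.31710, 0.47795) = -33.563° → normalised to [0°, 360°): 326.437°.

326.4°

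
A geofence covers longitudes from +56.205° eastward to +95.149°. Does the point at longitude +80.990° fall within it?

Band width going east from +56.205° to +95.149°: ((95.149 − 56.205) mod 360) = 38.944°.
Offset of +80.990° east of the west edge: ((80.990 − 56.205) mod 360) = 24.785°.
24.785° ≤ 38.944° ⇒ inside.

Yes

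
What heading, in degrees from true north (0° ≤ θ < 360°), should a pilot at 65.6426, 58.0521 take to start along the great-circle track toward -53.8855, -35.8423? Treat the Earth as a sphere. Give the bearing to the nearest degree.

243°

Δλ = -35.8423 − 58.0521 = -93.8944°.
θ = atan2( sin Δλ · cos φ₂ , cos φ₁ · sin φ₂ − sin φ₁ · cos φ₂ · cos Δλ )
  = atan2(-0.58804, -0.29671) = -116.774° → normalised to [0°, 360°): 243.226°.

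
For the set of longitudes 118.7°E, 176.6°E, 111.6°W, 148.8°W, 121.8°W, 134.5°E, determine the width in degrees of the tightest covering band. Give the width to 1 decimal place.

129.7°

Sort the longitudes: -148.8°, -121.8°, -111.6°, +118.7°, +134.5°, +176.6°.
Eastward gaps between consecutive values (wrapping around): 27.0°, 10.2°, 230.3°, 15.8°, 42.1°, 34.6°.
Largest gap = 230.3° ⇒ minimal covering band is its complement: 360° − 230.3° = 129.7°.
Band runs from +118.7° eastward to -111.6°, crossing the antimeridian.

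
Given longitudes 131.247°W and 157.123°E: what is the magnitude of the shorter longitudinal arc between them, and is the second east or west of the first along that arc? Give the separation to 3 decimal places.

Raw difference: 157.123 − -131.247 = 288.37°.
Normalise into (−180°, 180°]: 288.37° − 360° = -71.63°.
Negative ⇒ the second point lies to the west; separation 71.630°.

71.630° west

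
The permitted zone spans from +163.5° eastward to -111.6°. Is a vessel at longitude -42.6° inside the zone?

Band width going east from +163.5° to -111.6°: ((-111.6 − 163.5) mod 360) = 84.9°.
Offset of -42.6° east of the west edge: ((-42.6 − 163.5) mod 360) = 153.9°.
153.9° > 84.9° ⇒ outside.

No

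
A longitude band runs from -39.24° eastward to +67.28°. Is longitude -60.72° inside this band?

No

Band width going east from -39.24° to +67.28°: ((67.28 − -39.24) mod 360) = 106.52°.
Offset of -60.72° east of the west edge: ((-60.72 − -39.24) mod 360) = 338.52°.
338.52° > 106.52° ⇒ outside.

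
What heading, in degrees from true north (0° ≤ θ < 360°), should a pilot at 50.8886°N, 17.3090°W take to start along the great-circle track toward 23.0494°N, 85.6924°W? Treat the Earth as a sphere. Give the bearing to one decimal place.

Δλ = -85.6924 − -17.3090 = -68.3834°.
θ = atan2( sin Δλ · cos φ₂ , cos φ₁ · sin φ₂ − sin φ₁ · cos φ₂ · cos Δλ )
  = atan2(-0.85545, -0.01604) = -91.074° → normalised to [0°, 360°): 268.926°.

268.9°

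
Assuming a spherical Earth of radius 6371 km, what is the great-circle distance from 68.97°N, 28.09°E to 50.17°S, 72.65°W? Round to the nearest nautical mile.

Δλ = -72.65 − 28.09 = -100.74°.
Δφ = -50.17 − 68.97 = -119.14°.
a = sin²(Δφ/2) + cos φ₁ · cos φ₂ · sin²(Δλ/2) = 0.879815.
c = 2·atan2(√a, √(1−a)) = 2.43354 rad → d = 6371·c ≈ 15504.09 km ≈ 8371.54 nmi.

8372 nmi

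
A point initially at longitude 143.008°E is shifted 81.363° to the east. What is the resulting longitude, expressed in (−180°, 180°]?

135.629°W

Start at +143.008°; shift +81.363° → +224.371°.
+224.371° lies outside (−180°, 180°]; subtract 360° → -135.629°.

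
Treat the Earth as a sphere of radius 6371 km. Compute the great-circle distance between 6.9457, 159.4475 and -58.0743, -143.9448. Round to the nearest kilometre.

Δλ = -143.9448 − 159.4475 = -303.3923°; wrapped into (−180°, 180°]: 56.6077°.
Δφ = -58.0743 − 6.9457 = -65.0200°.
a = sin²(Δφ/2) + cos φ₁ · cos φ₂ · sin²(Δλ/2) = 0.406863.
c = 2·atan2(√a, √(1−a)) = 1.38343 rad → d = 6371·c ≈ 8813.82 km.

8814 km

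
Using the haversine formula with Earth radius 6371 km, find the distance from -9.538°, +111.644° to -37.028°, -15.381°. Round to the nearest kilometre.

12452 km

Δλ = -15.381 − 111.644 = -127.025°.
Δφ = -37.028 − -9.538 = -27.490°.
a = sin²(Δφ/2) + cos φ₁ · cos φ₂ · sin²(Δλ/2) = 0.687150.
c = 2·atan2(√a, √(1−a)) = 1.95444 rad → d = 6371·c ≈ 12451.72 km.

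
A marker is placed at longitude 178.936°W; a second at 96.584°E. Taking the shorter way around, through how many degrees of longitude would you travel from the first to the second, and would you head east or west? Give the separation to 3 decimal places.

84.480° west

Raw difference: 96.584 − -178.936 = 275.52°.
Normalise into (−180°, 180°]: 275.52° − 360° = -84.48°.
Negative ⇒ the second point lies to the west; separation 84.480°.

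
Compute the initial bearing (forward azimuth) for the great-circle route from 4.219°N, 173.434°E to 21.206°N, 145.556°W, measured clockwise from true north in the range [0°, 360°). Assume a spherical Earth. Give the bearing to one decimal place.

Δλ = -145.556 − 173.434 = -318.990°; wrapped into (−180°, 180°]: 41.010°.
θ = atan2( sin Δλ · cos φ₂ , cos φ₁ · sin φ₂ − sin φ₁ · cos φ₂ · cos Δλ )
  = atan2(0.61176, 0.30899) = 63.203° → normalised to [0°, 360°): 63.203°.

63.2°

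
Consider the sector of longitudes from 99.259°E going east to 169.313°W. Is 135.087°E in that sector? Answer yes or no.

Yes

Band width going east from +99.259° to -169.313°: ((-169.313 − 99.259) mod 360) = 91.428°.
Offset of +135.087° east of the west edge: ((135.087 − 99.259) mod 360) = 35.828°.
35.828° ≤ 91.428° ⇒ inside.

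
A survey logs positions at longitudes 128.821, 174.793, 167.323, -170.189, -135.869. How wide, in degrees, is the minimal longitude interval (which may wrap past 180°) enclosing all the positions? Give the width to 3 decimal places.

95.310°

Sort the longitudes: -170.189°, -135.869°, +128.821°, +167.323°, +174.793°.
Eastward gaps between consecutive values (wrapping around): 34.320°, 264.690°, 38.502°, 7.470°, 15.018°.
Largest gap = 264.690° ⇒ minimal covering band is its complement: 360° − 264.690° = 95.310°.
Band runs from +128.821° eastward to -135.869°, crossing the antimeridian.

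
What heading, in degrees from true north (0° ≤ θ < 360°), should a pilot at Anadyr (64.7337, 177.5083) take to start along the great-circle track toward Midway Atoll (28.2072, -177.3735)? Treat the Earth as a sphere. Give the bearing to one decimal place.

172.4°

Δλ = -177.3735 − 177.5083 = -354.8818°; wrapped into (−180°, 180°]: 5.1182°.
θ = atan2( sin Δλ · cos φ₂ , cos φ₁ · sin φ₂ − sin φ₁ · cos φ₂ · cos Δλ )
  = atan2(0.07862, -0.59202) = 172.436° → normalised to [0°, 360°): 172.436°.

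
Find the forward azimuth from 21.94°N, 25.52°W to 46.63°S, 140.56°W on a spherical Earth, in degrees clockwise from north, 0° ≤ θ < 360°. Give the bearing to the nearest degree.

228°

Δλ = -140.56 − -25.52 = -115.04°.
θ = atan2( sin Δλ · cos φ₂ , cos φ₁ · sin φ₂ − sin φ₁ · cos φ₂ · cos Δλ )
  = atan2(-0.62217, -0.56569) = -132.278° → normalised to [0°, 360°): 227.722°.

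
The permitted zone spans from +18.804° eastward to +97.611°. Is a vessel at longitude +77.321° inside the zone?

Band width going east from +18.804° to +97.611°: ((97.611 − 18.804) mod 360) = 78.807°.
Offset of +77.321° east of the west edge: ((77.321 − 18.804) mod 360) = 58.517°.
58.517° ≤ 78.807° ⇒ inside.

Yes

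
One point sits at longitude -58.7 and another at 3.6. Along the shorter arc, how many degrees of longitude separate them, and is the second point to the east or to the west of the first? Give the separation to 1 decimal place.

62.3° east

Raw difference: 3.6 − -58.7 = 62.3°.
Normalise into (−180°, 180°]: 62.3° stays 62.3°.
Positive ⇒ the second point lies to the east; separation 62.3°.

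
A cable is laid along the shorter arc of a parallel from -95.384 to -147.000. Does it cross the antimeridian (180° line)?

Signed shortest Δλ = ((-147.000 − -95.384 + 180) mod 360) − 180 = -51.616°.
Going west by 51.616° from -95.384° reaches -147.000° without touching 180°.

No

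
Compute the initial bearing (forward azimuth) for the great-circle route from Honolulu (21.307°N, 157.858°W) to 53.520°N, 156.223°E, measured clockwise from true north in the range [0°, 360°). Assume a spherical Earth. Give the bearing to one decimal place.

Δλ = 156.223 − -157.858 = 314.081°; wrapped into (−180°, 180°]: -45.919°.
θ = atan2( sin Δλ · cos φ₂ , cos φ₁ · sin φ₂ − sin φ₁ · cos φ₂ · cos Δλ )
  = atan2(-0.42709, 0.59881) = -35.498° → normalised to [0°, 360°): 324.502°.

324.5°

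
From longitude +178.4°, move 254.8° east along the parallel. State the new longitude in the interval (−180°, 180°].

+73.2°

Start at +178.4°; shift +254.8° → +433.2°.
+433.2° lies outside (−180°, 180°]; subtract 360° → +73.2°.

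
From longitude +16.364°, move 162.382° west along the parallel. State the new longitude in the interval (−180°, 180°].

-146.018°

Start at +16.364°; shift −162.382° → -146.018°.
-146.018° already lies in (−180°, 180°].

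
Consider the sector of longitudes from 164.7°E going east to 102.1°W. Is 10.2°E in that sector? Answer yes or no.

No

Band width going east from +164.7° to -102.1°: ((-102.1 − 164.7) mod 360) = 93.2°.
Offset of +10.2° east of the west edge: ((10.2 − 164.7) mod 360) = 205.5°.
205.5° > 93.2° ⇒ outside.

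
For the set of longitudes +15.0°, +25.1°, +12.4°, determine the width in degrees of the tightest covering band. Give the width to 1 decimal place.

12.7°

Sort the longitudes: +12.4°, +15.0°, +25.1°.
Eastward gaps between consecutive values (wrapping around): 2.6°, 10.1°, 347.3°.
Largest gap = 347.3° ⇒ minimal covering band is its complement: 360° − 347.3° = 12.7°.
Band runs from +12.4° eastward to +25.1°.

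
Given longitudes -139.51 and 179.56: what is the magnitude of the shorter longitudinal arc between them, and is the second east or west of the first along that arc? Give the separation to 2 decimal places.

Raw difference: 179.56 − -139.51 = 319.07°.
Normalise into (−180°, 180°]: 319.07° − 360° = -40.93°.
Negative ⇒ the second point lies to the west; separation 40.93°.

40.93° west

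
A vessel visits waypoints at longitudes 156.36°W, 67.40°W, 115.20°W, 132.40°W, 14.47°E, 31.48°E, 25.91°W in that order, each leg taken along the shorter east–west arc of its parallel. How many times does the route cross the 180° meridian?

0

Leg 1: -156.36° → -67.40°, shortest Δλ = 88.96° (east) — does not cross 180°.
Leg 2: -67.40° → -115.20°, shortest Δλ = -47.8° (west) — does not cross 180°.
Leg 3: -115.20° → -132.40°, shortest Δλ = -17.2° (west) — does not cross 180°.
Leg 4: -132.40° → +14.47°, shortest Δλ = 146.87° (east) — does not cross 180°.
Leg 5: +14.47° → +31.48°, shortest Δλ = 17.01° (east) — does not cross 180°.
Leg 6: +31.48° → -25.91°, shortest Δλ = -57.39° (west) — does not cross 180°.
Total crossings: 0.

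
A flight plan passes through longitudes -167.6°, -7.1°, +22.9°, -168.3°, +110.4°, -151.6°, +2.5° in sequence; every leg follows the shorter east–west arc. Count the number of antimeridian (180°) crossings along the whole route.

3

Leg 1: -167.6° → -7.1°, shortest Δλ = 160.5° (east) — does not cross 180°.
Leg 2: -7.1° → +22.9°, shortest Δλ = 30.0° (east) — does not cross 180°.
Leg 3: +22.9° → -168.3°, shortest Δλ = 168.8° (east) — crosses 180°.
Leg 4: -168.3° → +110.4°, shortest Δλ = -81.3° (west) — crosses 180°.
Leg 5: +110.4° → -151.6°, shortest Δλ = 98.0° (east) — crosses 180°.
Leg 6: -151.6° → +2.5°, shortest Δλ = 154.1° (east) — does not cross 180°.
Total crossings: 3.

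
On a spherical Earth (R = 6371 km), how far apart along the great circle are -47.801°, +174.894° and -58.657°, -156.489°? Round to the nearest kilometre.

2229 km

Δλ = -156.489 − 174.894 = -331.383°; wrapped into (−180°, 180°]: 28.617°.
Δφ = -58.657 − -47.801 = -10.856°.
a = sin²(Δφ/2) + cos φ₁ · cos φ₂ · sin²(Δλ/2) = 0.030289.
c = 2·atan2(√a, √(1−a)) = 0.34986 rad → d = 6371·c ≈ 2228.94 km.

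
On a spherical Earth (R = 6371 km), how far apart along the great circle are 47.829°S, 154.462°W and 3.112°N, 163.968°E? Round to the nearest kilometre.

6953 km

Δλ = 163.968 − -154.462 = 318.430°; wrapped into (−180°, 180°]: -41.570°.
Δφ = 3.112 − -47.829 = 50.941°.
a = sin²(Δφ/2) + cos φ₁ · cos φ₂ · sin²(Δλ/2) = 0.269356.
c = 2·atan2(√a, √(1−a)) = 1.09135 rad → d = 6371·c ≈ 6952.99 km.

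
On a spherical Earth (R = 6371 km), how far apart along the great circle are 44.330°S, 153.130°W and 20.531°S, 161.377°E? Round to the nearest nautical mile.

2665 nmi

Δλ = 161.377 − -153.130 = 314.507°; wrapped into (−180°, 180°]: -45.493°.
Δφ = -20.531 − -44.330 = 23.799°.
a = sin²(Δφ/2) + cos φ₁ · cos φ₂ · sin²(Δλ/2) = 0.142667.
c = 2·atan2(√a, √(1−a)) = 0.77465 rad → d = 6371·c ≈ 4935.29 km ≈ 2664.84 nmi.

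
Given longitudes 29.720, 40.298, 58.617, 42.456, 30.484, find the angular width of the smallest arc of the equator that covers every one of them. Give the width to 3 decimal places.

28.897°

Sort the longitudes: +29.720°, +30.484°, +40.298°, +42.456°, +58.617°.
Eastward gaps between consecutive values (wrapping around): 0.764°, 9.814°, 2.158°, 16.161°, 331.103°.
Largest gap = 331.103° ⇒ minimal covering band is its complement: 360° − 331.103° = 28.897°.
Band runs from +29.720° eastward to +58.617°.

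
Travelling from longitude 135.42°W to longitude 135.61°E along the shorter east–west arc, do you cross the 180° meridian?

Yes

Naïve |135.61 − -135.42| = 271.03° > 180°, so the shorter arc goes the other way round — across 180°.
Signed shortest Δλ = ((135.61 − -135.42 + 180) mod 360) − 180 = -88.97°.
Going west by 88.97° from -135.42° passes through 180° before reaching +135.61°.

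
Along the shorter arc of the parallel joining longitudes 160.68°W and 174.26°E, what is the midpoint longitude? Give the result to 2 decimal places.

Signed shortest Δλ from -160.68° to +174.26° is -25.06°.
Midpoint longitude = -160.68° + (-25.06°)/2 = -160.68° − 12.53° = -173.21°.
(The naïve average (-160.68 + +174.26)/2 = 6.79° is on the wrong side of the globe.)

173.21°W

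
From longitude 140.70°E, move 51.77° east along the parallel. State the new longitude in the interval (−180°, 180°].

Start at +140.70°; shift +51.77° → +192.47°.
+192.47° lies outside (−180°, 180°]; subtract 360° → -167.53°.

167.53°W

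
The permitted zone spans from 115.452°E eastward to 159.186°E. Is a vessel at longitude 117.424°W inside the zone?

Band width going east from +115.452° to +159.186°: ((159.186 − 115.452) mod 360) = 43.734°.
Offset of -117.424° east of the west edge: ((-117.424 − 115.452) mod 360) = 127.124°.
127.124° > 43.734° ⇒ outside.

No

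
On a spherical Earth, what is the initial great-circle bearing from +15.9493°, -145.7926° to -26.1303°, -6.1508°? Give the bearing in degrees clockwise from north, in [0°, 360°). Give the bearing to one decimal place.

112.0°

Δλ = -6.1508 − -145.7926 = 139.6418°.
θ = atan2( sin Δλ · cos φ₂ , cos φ₁ · sin φ₂ − sin φ₁ · cos φ₂ · cos Δλ )
  = atan2(0.58138, -0.23547) = 112.049° → normalised to [0°, 360°): 112.049°.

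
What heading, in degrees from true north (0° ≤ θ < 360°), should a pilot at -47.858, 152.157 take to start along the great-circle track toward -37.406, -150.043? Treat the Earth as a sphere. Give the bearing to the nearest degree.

Δλ = -150.043 − 152.157 = -302.200°; wrapped into (−180°, 180°]: 57.800°.
θ = atan2( sin Δλ · cos φ₂ , cos φ₁ · sin φ₂ − sin φ₁ · cos φ₂ · cos Δλ )
  = atan2(0.67217, -0.09372) = 97.938° → normalised to [0°, 360°): 97.938°.

98°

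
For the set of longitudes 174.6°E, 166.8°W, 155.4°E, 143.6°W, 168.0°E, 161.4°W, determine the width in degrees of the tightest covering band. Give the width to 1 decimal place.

61.0°

Sort the longitudes: -166.8°, -161.4°, -143.6°, +155.4°, +168.0°, +174.6°.
Eastward gaps between consecutive values (wrapping around): 5.4°, 17.8°, 299.0°, 12.6°, 6.6°, 18.6°.
Largest gap = 299.0° ⇒ minimal covering band is its complement: 360° − 299.0° = 61.0°.
Band runs from +155.4° eastward to -143.6°, crossing the antimeridian.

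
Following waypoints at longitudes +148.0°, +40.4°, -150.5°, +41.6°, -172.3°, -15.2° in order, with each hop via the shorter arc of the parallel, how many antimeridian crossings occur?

Leg 1: +148.0° → +40.4°, shortest Δλ = -107.6° (west) — does not cross 180°.
Leg 2: +40.4° → -150.5°, shortest Δλ = 169.1° (east) — crosses 180°.
Leg 3: -150.5° → +41.6°, shortest Δλ = -167.9° (west) — crosses 180°.
Leg 4: +41.6° → -172.3°, shortest Δλ = 146.1° (east) — crosses 180°.
Leg 5: -172.3° → -15.2°, shortest Δλ = 157.1° (east) — does not cross 180°.
Total crossings: 3.

3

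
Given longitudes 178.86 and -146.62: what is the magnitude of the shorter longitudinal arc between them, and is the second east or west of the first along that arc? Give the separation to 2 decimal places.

34.52° east

Raw difference: -146.62 − 178.86 = -325.48°.
Normalise into (−180°, 180°]: -325.48° + 360° = 34.52°.
Positive ⇒ the second point lies to the east; separation 34.52°.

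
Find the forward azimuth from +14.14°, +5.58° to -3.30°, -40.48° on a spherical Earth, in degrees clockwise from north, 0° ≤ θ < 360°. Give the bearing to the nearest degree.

Δλ = -40.48 − 5.58 = -46.06°.
θ = atan2( sin Δλ · cos φ₂ , cos φ₁ · sin φ₂ − sin φ₁ · cos φ₂ · cos Δλ )
  = atan2(-0.71887, -0.22505) = -107.384° → normalised to [0°, 360°): 252.616°.

253°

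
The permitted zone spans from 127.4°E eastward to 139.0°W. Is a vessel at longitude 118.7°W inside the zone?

Band width going east from +127.4° to -139.0°: ((-139.0 − 127.4) mod 360) = 93.6°.
Offset of -118.7° east of the west edge: ((-118.7 − 127.4) mod 360) = 113.9°.
113.9° > 93.6° ⇒ outside.

No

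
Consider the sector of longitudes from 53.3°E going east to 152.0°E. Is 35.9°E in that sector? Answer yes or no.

No

Band width going east from +53.3° to +152.0°: ((152.0 − 53.3) mod 360) = 98.7°.
Offset of +35.9° east of the west edge: ((35.9 − 53.3) mod 360) = 342.6°.
342.6° > 98.7° ⇒ outside.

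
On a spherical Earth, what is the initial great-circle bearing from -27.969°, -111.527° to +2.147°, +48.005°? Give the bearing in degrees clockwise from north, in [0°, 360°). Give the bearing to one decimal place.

139.3°

Δλ = 48.005 − -111.527 = 159.532°.
θ = atan2( sin Δλ · cos φ₂ , cos φ₁ · sin φ₂ − sin φ₁ · cos φ₂ · cos Δλ )
  = atan2(0.34944, -0.40599) = 139.281° → normalised to [0°, 360°): 139.281°.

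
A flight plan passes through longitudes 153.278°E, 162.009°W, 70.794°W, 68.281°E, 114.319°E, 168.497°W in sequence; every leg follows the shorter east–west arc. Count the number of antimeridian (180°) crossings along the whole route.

Leg 1: +153.278° → -162.009°, shortest Δλ = 44.713° (east) — crosses 180°.
Leg 2: -162.009° → -70.794°, shortest Δλ = 91.215° (east) — does not cross 180°.
Leg 3: -70.794° → +68.281°, shortest Δλ = 139.075° (east) — does not cross 180°.
Leg 4: +68.281° → +114.319°, shortest Δλ = 46.038° (east) — does not cross 180°.
Leg 5: +114.319° → -168.497°, shortest Δλ = 77.184° (east) — crosses 180°.
Total crossings: 2.

2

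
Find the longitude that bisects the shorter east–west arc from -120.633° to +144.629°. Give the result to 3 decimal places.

-168.002°

Signed shortest Δλ from -120.633° to +144.629° is -94.738°.
Midpoint longitude = -120.633° + (-94.738°)/2 = -120.633° − 47.369° = -168.002°.
(The naïve average (-120.633 + +144.629)/2 = 11.998° is on the wrong side of the globe.)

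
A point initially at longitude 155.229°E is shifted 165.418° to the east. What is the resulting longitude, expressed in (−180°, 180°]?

Start at +155.229°; shift +165.418° → +320.647°.
+320.647° lies outside (−180°, 180°]; subtract 360° → -39.353°.

39.353°W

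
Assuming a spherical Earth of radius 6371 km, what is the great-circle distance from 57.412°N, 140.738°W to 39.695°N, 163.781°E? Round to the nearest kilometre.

4378 km

Δλ = 163.781 − -140.738 = 304.519°; wrapped into (−180°, 180°]: -55.481°.
Δφ = 39.695 − 57.412 = -17.717°.
a = sin²(Δφ/2) + cos φ₁ · cos φ₂ · sin²(Δλ/2) = 0.113504.
c = 2·atan2(√a, √(1−a)) = 0.68725 rad → d = 6371·c ≈ 4378.48 km.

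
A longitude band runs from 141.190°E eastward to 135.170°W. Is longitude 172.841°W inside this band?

Band width going east from +141.190° to -135.170°: ((-135.170 − 141.190) mod 360) = 83.640°.
Offset of -172.841° east of the west edge: ((-172.841 − 141.190) mod 360) = 45.969°.
45.969° ≤ 83.640° ⇒ inside.

Yes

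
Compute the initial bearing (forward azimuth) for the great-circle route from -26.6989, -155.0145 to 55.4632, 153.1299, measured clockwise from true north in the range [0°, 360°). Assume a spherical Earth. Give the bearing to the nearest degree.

333°

Δλ = 153.1299 − -155.0145 = 308.1444°; wrapped into (−180°, 180°]: -51.8556°.
θ = atan2( sin Δλ · cos φ₂ , cos φ₁ · sin φ₂ − sin φ₁ · cos φ₂ · cos Δλ )
  = atan2(-0.44587, 0.89326) = -26.526° → normalised to [0°, 360°): 333.474°.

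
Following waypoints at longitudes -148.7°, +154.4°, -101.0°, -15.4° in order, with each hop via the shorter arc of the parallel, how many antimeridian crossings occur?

Leg 1: -148.7° → +154.4°, shortest Δλ = -56.9° (west) — crosses 180°.
Leg 2: +154.4° → -101.0°, shortest Δλ = 104.6° (east) — crosses 180°.
Leg 3: -101.0° → -15.4°, shortest Δλ = 85.6° (east) — does not cross 180°.
Total crossings: 2.

2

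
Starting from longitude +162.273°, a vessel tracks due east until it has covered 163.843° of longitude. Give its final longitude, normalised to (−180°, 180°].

Start at +162.273°; shift +163.843° → +326.116°.
+326.116° lies outside (−180°, 180°]; subtract 360° → -33.884°.

-33.884°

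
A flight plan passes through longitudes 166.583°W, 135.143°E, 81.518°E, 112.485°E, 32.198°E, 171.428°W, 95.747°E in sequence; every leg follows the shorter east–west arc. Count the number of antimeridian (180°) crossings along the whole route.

Leg 1: -166.583° → +135.143°, shortest Δλ = -58.274° (west) — crosses 180°.
Leg 2: +135.143° → +81.518°, shortest Δλ = -53.625° (west) — does not cross 180°.
Leg 3: +81.518° → +112.485°, shortest Δλ = 30.967° (east) — does not cross 180°.
Leg 4: +112.485° → +32.198°, shortest Δλ = -80.287° (west) — does not cross 180°.
Leg 5: +32.198° → -171.428°, shortest Δλ = 156.374° (east) — crosses 180°.
Leg 6: -171.428° → +95.747°, shortest Δλ = -92.825° (west) — crosses 180°.
Total crossings: 3.

3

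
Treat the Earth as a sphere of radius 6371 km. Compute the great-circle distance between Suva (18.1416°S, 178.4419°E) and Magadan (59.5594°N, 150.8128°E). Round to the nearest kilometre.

Δλ = 150.8128 − 178.4419 = -27.6291°.
Δφ = 59.5594 − -18.1416 = 77.7010°.
a = sin²(Δφ/2) + cos φ₁ · cos φ₂ · sin²(Δλ/2) = 0.420944.
c = 2·atan2(√a, √(1−a)) = 1.41202 rad → d = 6371·c ≈ 8995.97 km.

8996 km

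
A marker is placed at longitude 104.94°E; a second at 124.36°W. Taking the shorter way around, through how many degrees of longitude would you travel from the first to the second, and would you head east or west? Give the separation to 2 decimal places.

130.70° east

Raw difference: -124.36 − 104.94 = -229.3°.
Normalise into (−180°, 180°]: -229.3° + 360° = 130.7°.
Positive ⇒ the second point lies to the east; separation 130.70°.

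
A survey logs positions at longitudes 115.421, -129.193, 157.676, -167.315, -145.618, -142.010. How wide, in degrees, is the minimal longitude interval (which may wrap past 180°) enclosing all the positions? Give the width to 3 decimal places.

Sort the longitudes: -167.315°, -145.618°, -142.010°, -129.193°, +115.421°, +157.676°.
Eastward gaps between consecutive values (wrapping around): 21.697°, 3.608°, 12.817°, 244.614°, 42.255°, 35.009°.
Largest gap = 244.614° ⇒ minimal covering band is its complement: 360° − 244.614° = 115.386°.
Band runs from +115.421° eastward to -129.193°, crossing the antimeridian.

115.386°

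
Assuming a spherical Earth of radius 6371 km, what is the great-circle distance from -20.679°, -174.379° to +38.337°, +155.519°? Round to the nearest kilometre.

7275 km

Δλ = 155.519 − -174.379 = 329.898°; wrapped into (−180°, 180°]: -30.102°.
Δφ = 38.337 − -20.679 = 59.016°.
a = sin²(Δφ/2) + cos φ₁ · cos φ₂ · sin²(Δλ/2) = 0.292086.
c = 2·atan2(√a, √(1−a)) = 1.14194 rad → d = 6371·c ≈ 7275.32 km.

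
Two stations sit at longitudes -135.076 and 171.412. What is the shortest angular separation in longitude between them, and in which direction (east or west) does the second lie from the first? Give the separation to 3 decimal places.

53.512° west

Raw difference: 171.412 − -135.076 = 306.488°.
Normalise into (−180°, 180°]: 306.488° − 360° = -53.512°.
Negative ⇒ the second point lies to the west; separation 53.512°.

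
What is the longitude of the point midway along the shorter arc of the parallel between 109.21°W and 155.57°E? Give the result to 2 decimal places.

156.82°W

Signed shortest Δλ from -109.21° to +155.57° is -95.22°.
Midpoint longitude = -109.21° + (-95.22°)/2 = -109.21° − 47.61° = -156.82°.
(The naïve average (-109.21 + +155.57)/2 = 23.18° is on the wrong side of the globe.)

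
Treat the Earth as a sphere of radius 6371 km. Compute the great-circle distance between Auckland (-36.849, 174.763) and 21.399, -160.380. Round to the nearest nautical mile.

Δλ = -160.380 − 174.763 = -335.143°; wrapped into (−180°, 180°]: 24.857°.
Δφ = 21.399 − -36.849 = 58.248°.
a = sin²(Δφ/2) + cos φ₁ · cos φ₂ · sin²(Δλ/2) = 0.271389.
c = 2·atan2(√a, √(1−a)) = 1.09593 rad → d = 6371·c ≈ 6982.16 km ≈ 3770.06 nmi.

3770 nmi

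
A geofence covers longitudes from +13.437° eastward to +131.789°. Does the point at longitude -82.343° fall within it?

Band width going east from +13.437° to +131.789°: ((131.789 − 13.437) mod 360) = 118.352°.
Offset of -82.343° east of the west edge: ((-82.343 − 13.437) mod 360) = 264.220°.
264.220° > 118.352° ⇒ outside.

No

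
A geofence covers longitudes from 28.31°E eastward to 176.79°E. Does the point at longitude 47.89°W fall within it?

No

Band width going east from +28.31° to +176.79°: ((176.79 − 28.31) mod 360) = 148.48°.
Offset of -47.89° east of the west edge: ((-47.89 − 28.31) mod 360) = 283.80°.
283.80° > 148.48° ⇒ outside.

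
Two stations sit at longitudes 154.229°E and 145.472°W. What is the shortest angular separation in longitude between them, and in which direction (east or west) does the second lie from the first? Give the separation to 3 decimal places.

Raw difference: -145.472 − 154.229 = -299.701°.
Normalise into (−180°, 180°]: -299.701° + 360° = 60.299°.
Positive ⇒ the second point lies to the east; separation 60.299°.

60.299° east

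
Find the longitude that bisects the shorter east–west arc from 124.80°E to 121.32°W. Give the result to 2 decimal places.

178.26°W

Signed shortest Δλ from +124.80° to -121.32° is +113.88°.
Midpoint longitude = +124.80° + (+113.88°)/2 = +124.80° + 56.94° = +181.74°.
Normalise into (−180°, 180°]: -178.26°.
(The naïve average (+124.80 + -121.32)/2 = 1.74° is on the wrong side of the globe.)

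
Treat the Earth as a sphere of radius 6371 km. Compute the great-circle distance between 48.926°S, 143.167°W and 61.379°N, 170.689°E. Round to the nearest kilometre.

Δλ = 170.689 − -143.167 = 313.856°; wrapped into (−180°, 180°]: -46.144°.
Δφ = 61.379 − -48.926 = 110.305°.
a = sin²(Δφ/2) + cos φ₁ · cos φ₂ · sin²(Δλ/2) = 0.721843.
c = 2·atan2(√a, √(1−a)) = 2.03050 rad → d = 6371·c ≈ 12936.34 km.

12936 km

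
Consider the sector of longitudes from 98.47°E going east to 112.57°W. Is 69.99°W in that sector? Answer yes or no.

Band width going east from +98.47° to -112.57°: ((-112.57 − 98.47) mod 360) = 148.96°.
Offset of -69.99° east of the west edge: ((-69.99 − 98.47) mod 360) = 191.54°.
191.54° > 148.96° ⇒ outside.

No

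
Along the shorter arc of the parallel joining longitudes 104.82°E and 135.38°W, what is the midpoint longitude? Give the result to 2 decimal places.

Signed shortest Δλ from +104.82° to -135.38° is +119.80°.
Midpoint longitude = +104.82° + (+119.80°)/2 = +104.82° + 59.90° = +164.72°.
(The naïve average (+104.82 + -135.38)/2 = -15.28° is on the wrong side of the globe.)

164.72°E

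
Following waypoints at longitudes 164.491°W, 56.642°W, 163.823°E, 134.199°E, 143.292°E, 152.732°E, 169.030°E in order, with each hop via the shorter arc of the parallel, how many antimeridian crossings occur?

Leg 1: -164.491° → -56.642°, shortest Δλ = 107.849° (east) — does not cross 180°.
Leg 2: -56.642° → +163.823°, shortest Δλ = -139.535° (west) — crosses 180°.
Leg 3: +163.823° → +134.199°, shortest Δλ = -29.624° (west) — does not cross 180°.
Leg 4: +134.199° → +143.292°, shortest Δλ = 9.093° (east) — does not cross 180°.
Leg 5: +143.292° → +152.732°, shortest Δλ = 9.44° (east) — does not cross 180°.
Leg 6: +152.732° → +169.030°, shortest Δλ = 16.298° (east) — does not cross 180°.
Total crossings: 1.

1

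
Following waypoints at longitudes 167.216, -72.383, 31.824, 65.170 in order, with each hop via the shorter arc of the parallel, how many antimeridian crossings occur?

1

Leg 1: +167.216° → -72.383°, shortest Δλ = 120.401° (east) — crosses 180°.
Leg 2: -72.383° → +31.824°, shortest Δλ = 104.207° (east) — does not cross 180°.
Leg 3: +31.824° → +65.170°, shortest Δλ = 33.346° (east) — does not cross 180°.
Total crossings: 1.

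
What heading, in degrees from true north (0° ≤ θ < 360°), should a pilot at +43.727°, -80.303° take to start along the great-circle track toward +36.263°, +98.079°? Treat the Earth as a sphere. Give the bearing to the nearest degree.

1°

Δλ = 98.079 − -80.303 = 178.382°.
θ = atan2( sin Δλ · cos φ₂ , cos φ₁ · sin φ₂ − sin φ₁ · cos φ₂ · cos Δλ )
  = atan2(0.02277, 0.98456) = 1.325° → normalised to [0°, 360°): 1.325°.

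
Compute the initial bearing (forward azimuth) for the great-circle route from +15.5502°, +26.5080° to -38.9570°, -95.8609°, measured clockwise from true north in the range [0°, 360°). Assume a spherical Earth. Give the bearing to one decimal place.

233.0°

Δλ = -95.8609 − 26.5080 = -122.3689°.
θ = atan2( sin Δλ · cos φ₂ , cos φ₁ · sin φ₂ − sin φ₁ · cos φ₂ · cos Δλ )
  = atan2(-0.65679, -0.49412) = -126.955° → normalised to [0°, 360°): 233.045°.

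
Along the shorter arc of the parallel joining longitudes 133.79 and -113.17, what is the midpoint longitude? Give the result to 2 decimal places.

-169.69°

Signed shortest Δλ from +133.79° to -113.17° is +113.04°.
Midpoint longitude = +133.79° + (+113.04°)/2 = +133.79° + 56.52° = +190.31°.
Normalise into (−180°, 180°]: -169.69°.
(The naïve average (+133.79 + -113.17)/2 = 10.31° is on the wrong side of the globe.)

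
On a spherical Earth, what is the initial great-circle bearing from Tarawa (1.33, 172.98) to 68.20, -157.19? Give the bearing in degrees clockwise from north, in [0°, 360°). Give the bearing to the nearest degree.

Δλ = -157.19 − 172.98 = -330.17°; wrapped into (−180°, 180°]: 29.83°.
θ = atan2( sin Δλ · cos φ₂ , cos φ₁ · sin φ₂ − sin φ₁ · cos φ₂ · cos Δλ )
  = atan2(0.18473, 0.92076) = 11.344° → normalised to [0°, 360°): 11.344°.

11°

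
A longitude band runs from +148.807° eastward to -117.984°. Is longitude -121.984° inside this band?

Band width going east from +148.807° to -117.984°: ((-117.984 − 148.807) mod 360) = 93.209°.
Offset of -121.984° east of the west edge: ((-121.984 − 148.807) mod 360) = 89.209°.
89.209° ≤ 93.209° ⇒ inside.

Yes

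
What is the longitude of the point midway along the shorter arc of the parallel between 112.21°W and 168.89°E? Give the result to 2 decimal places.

151.66°W

Signed shortest Δλ from -112.21° to +168.89° is -78.90°.
Midpoint longitude = -112.21° + (-78.90°)/2 = -112.21° − 39.45° = -151.66°.
(The naïve average (-112.21 + +168.89)/2 = 28.34° is on the wrong side of the globe.)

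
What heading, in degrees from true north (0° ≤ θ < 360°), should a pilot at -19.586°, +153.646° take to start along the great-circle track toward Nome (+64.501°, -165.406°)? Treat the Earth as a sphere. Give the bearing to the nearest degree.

Δλ = -165.406 − 153.646 = -319.052°; wrapped into (−180°, 180°]: 40.948°.
θ = atan2( sin Δλ · cos φ₂ , cos φ₁ · sin φ₂ − sin φ₁ · cos φ₂ · cos Δλ )
  = atan2(0.28214, 0.95937) = 16.388° → normalised to [0°, 360°): 16.388°.

16°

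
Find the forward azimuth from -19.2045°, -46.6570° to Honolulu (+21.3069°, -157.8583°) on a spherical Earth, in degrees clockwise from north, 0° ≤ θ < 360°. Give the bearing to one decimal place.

285.0°

Δλ = -157.8583 − -46.6570 = -111.2013°.
θ = atan2( sin Δλ · cos φ₂ , cos φ₁ · sin φ₂ − sin φ₁ · cos φ₂ · cos Δλ )
  = atan2(-0.86859, 0.23231) = -75.026° → normalised to [0°, 360°): 284.974°.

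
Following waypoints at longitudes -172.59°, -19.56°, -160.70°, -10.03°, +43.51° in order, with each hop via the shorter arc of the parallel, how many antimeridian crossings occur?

0

Leg 1: -172.59° → -19.56°, shortest Δλ = 153.03° (east) — does not cross 180°.
Leg 2: -19.56° → -160.70°, shortest Δλ = -141.14° (west) — does not cross 180°.
Leg 3: -160.70° → -10.03°, shortest Δλ = 150.67° (east) — does not cross 180°.
Leg 4: -10.03° → +43.51°, shortest Δλ = 53.54° (east) — does not cross 180°.
Total crossings: 0.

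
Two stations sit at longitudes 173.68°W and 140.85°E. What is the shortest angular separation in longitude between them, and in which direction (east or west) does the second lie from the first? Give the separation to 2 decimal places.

Raw difference: 140.85 − -173.68 = 314.53°.
Normalise into (−180°, 180°]: 314.53° − 360° = -45.47°.
Negative ⇒ the second point lies to the west; separation 45.47°.

45.47° west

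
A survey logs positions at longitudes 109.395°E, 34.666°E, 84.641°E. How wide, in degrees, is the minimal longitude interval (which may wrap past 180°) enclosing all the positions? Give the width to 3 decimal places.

Sort the longitudes: +34.666°, +84.641°, +109.395°.
Eastward gaps between consecutive values (wrapping around): 49.975°, 24.754°, 285.271°.
Largest gap = 285.271° ⇒ minimal covering band is its complement: 360° − 285.271° = 74.729°.
Band runs from +34.666° eastward to +109.395°.

74.729°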